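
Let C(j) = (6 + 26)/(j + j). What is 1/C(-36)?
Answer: -9/4 ≈ -2.2500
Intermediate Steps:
C(j) = 16/j (C(j) = 32/((2*j)) = 32*(1/(2*j)) = 16/j)
1/C(-36) = 1/(16/(-36)) = 1/(16*(-1/36)) = 1/(-4/9) = -9/4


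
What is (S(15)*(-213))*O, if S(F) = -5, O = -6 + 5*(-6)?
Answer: -38340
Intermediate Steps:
O = -36 (O = -6 - 30 = -36)
(S(15)*(-213))*O = -5*(-213)*(-36) = 1065*(-36) = -38340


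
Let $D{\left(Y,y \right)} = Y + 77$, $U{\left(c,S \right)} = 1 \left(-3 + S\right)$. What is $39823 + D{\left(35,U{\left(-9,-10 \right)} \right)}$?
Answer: $39935$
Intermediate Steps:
$U{\left(c,S \right)} = -3 + S$
$D{\left(Y,y \right)} = 77 + Y$
$39823 + D{\left(35,U{\left(-9,-10 \right)} \right)} = 39823 + \left(77 + 35\right) = 39823 + 112 = 39935$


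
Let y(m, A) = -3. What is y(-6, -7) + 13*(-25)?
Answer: -328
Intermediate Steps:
y(-6, -7) + 13*(-25) = -3 + 13*(-25) = -3 - 325 = -328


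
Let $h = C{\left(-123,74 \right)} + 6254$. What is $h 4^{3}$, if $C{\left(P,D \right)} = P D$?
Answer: $-182272$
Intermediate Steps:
$C{\left(P,D \right)} = D P$
$h = -2848$ ($h = 74 \left(-123\right) + 6254 = -9102 + 6254 = -2848$)
$h 4^{3} = - 2848 \cdot 4^{3} = \left(-2848\right) 64 = -182272$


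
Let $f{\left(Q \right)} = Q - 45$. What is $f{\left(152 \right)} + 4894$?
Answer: $5001$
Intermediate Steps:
$f{\left(Q \right)} = -45 + Q$
$f{\left(152 \right)} + 4894 = \left(-45 + 152\right) + 4894 = 107 + 4894 = 5001$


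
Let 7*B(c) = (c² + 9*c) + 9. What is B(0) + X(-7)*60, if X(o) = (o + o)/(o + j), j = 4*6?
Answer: -5727/119 ≈ -48.126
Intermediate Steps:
B(c) = 9/7 + c²/7 + 9*c/7 (B(c) = ((c² + 9*c) + 9)/7 = (9 + c² + 9*c)/7 = 9/7 + c²/7 + 9*c/7)
j = 24
X(o) = 2*o/(24 + o) (X(o) = (o + o)/(o + 24) = (2*o)/(24 + o) = 2*o/(24 + o))
B(0) + X(-7)*60 = (9/7 + (⅐)*0² + (9/7)*0) + (2*(-7)/(24 - 7))*60 = (9/7 + (⅐)*0 + 0) + (2*(-7)/17)*60 = (9/7 + 0 + 0) + (2*(-7)*(1/17))*60 = 9/7 - 14/17*60 = 9/7 - 840/17 = -5727/119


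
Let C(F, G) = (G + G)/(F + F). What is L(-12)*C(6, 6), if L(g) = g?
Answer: -12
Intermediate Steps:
C(F, G) = G/F (C(F, G) = (2*G)/((2*F)) = (2*G)*(1/(2*F)) = G/F)
L(-12)*C(6, 6) = -72/6 = -12*1 = -12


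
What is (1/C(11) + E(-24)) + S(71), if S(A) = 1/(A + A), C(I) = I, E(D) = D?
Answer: -37335/1562 ≈ -23.902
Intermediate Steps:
S(A) = 1/(2*A)
(1/C(11) + E(-24)) + S(71) = (1/11 - 24) + (½)/71 = (1/11 - 24) + (½)*(1/71) = -263/11 + 1/142 = -37335/1562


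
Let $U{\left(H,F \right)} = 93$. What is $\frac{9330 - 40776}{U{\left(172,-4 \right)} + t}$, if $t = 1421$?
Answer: $- \frac{15723}{757} \approx -20.77$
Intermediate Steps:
$\frac{9330 - 40776}{U{\left(172,-4 \right)} + t} = \frac{9330 - 40776}{93 + 1421} = - \frac{31446}{1514} = \left(-31446\right) \frac{1}{1514} = - \frac{15723}{757}$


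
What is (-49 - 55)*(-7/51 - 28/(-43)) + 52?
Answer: -3172/2193 ≈ -1.4464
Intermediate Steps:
(-49 - 55)*(-7/51 - 28/(-43)) + 52 = -104*(-7*1/51 - 28*(-1/43)) + 52 = -104*(-7/51 + 28/43) + 52 = -104*1127/2193 + 52 = -117208/2193 + 52 = -3172/2193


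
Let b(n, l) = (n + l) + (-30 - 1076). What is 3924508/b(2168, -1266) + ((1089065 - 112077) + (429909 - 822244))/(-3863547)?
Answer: -1263553364924/65680299 ≈ -19238.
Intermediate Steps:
b(n, l) = -1106 + l + n (b(n, l) = (l + n) - 1106 = -1106 + l + n)
3924508/b(2168, -1266) + ((1089065 - 112077) + (429909 - 822244))/(-3863547) = 3924508/(-1106 - 1266 + 2168) + ((1089065 - 112077) + (429909 - 822244))/(-3863547) = 3924508/(-204) + (976988 - 392335)*(-1/3863547) = 3924508*(-1/204) + 584653*(-1/3863547) = -981127/51 - 584653/3863547 = -1263553364924/65680299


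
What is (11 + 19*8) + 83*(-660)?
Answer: -54617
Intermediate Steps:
(11 + 19*8) + 83*(-660) = (11 + 152) - 54780 = 163 - 54780 = -54617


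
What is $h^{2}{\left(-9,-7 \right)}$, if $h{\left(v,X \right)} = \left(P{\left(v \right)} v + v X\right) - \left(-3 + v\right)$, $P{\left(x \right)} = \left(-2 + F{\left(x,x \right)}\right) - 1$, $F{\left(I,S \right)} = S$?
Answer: $33489$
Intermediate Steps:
$P{\left(x \right)} = -3 + x$ ($P{\left(x \right)} = \left(-2 + x\right) - 1 = -3 + x$)
$h{\left(v,X \right)} = 3 - v + X v + v \left(-3 + v\right)$ ($h{\left(v,X \right)} = \left(\left(-3 + v\right) v + v X\right) - \left(-3 + v\right) = \left(v \left(-3 + v\right) + X v\right) - \left(-3 + v\right) = \left(X v + v \left(-3 + v\right)\right) - \left(-3 + v\right) = 3 - v + X v + v \left(-3 + v\right)$)
$h^{2}{\left(-9,-7 \right)} = \left(3 - -9 - -63 - 9 \left(-3 - 9\right)\right)^{2} = \left(3 + 9 + 63 - -108\right)^{2} = \left(3 + 9 + 63 + 108\right)^{2} = 183^{2} = 33489$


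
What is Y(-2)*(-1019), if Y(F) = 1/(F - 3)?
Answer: 1019/5 ≈ 203.80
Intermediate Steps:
Y(F) = 1/(-3 + F)
Y(-2)*(-1019) = -1019/(-3 - 2) = -1019/(-5) = -1/5*(-1019) = 1019/5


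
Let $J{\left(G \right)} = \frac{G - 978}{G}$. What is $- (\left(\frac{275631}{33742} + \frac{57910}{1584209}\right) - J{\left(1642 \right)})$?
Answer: $- \frac{342352867205383}{43886046044038} \approx -7.8009$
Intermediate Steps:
$J{\left(G \right)} = \frac{-978 + G}{G}$
$- (\left(\frac{275631}{33742} + \frac{57910}{1584209}\right) - J{\left(1642 \right)}) = - (\left(\frac{275631}{33742} + \frac{57910}{1584209}\right) - \frac{-978 + 1642}{1642}) = - (\left(275631 \cdot \frac{1}{33742} + 57910 \cdot \frac{1}{1584209}\right) - \frac{1}{1642} \cdot 664) = - (\left(\frac{275631}{33742} + \frac{57910}{1584209}\right) - \frac{332}{821}) = - (\frac{438611110099}{53454380078} - \frac{332}{821}) = \left(-1\right) \frac{342352867205383}{43886046044038} = - \frac{342352867205383}{43886046044038}$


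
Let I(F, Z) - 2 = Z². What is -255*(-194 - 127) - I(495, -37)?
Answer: 80484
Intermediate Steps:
I(F, Z) = 2 + Z²
-255*(-194 - 127) - I(495, -37) = -255*(-194 - 127) - (2 + (-37)²) = -255*(-321) - (2 + 1369) = 81855 - 1*1371 = 81855 - 1371 = 80484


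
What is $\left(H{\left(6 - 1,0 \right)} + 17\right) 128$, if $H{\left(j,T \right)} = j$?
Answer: $2816$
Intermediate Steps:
$\left(H{\left(6 - 1,0 \right)} + 17\right) 128 = \left(\left(6 - 1\right) + 17\right) 128 = \left(5 + 17\right) 128 = 22 \cdot 128 = 2816$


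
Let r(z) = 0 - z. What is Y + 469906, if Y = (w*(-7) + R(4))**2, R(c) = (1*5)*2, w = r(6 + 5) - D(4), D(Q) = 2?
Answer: 480107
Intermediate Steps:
r(z) = -z
w = -13 (w = -(6 + 5) - 1*2 = -1*11 - 2 = -11 - 2 = -13)
R(c) = 10 (R(c) = 5*2 = 10)
Y = 10201 (Y = (-13*(-7) + 10)**2 = (91 + 10)**2 = 101**2 = 10201)
Y + 469906 = 10201 + 469906 = 480107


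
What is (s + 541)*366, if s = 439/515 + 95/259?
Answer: 26470551426/133385 ≈ 1.9845e+5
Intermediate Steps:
s = 162626/133385 (s = 439*(1/515) + 95*(1/259) = 439/515 + 95/259 = 162626/133385 ≈ 1.2192)
(s + 541)*366 = (162626/133385 + 541)*366 = (72323911/133385)*366 = 26470551426/133385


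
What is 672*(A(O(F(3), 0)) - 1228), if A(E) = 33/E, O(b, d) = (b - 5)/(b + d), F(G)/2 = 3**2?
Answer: -10328640/13 ≈ -7.9451e+5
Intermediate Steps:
F(G) = 18 (F(G) = 2*3**2 = 2*9 = 18)
O(b, d) = (-5 + b)/(b + d)
672*(A(O(F(3), 0)) - 1228) = 672*(33/(((-5 + 18)/(18 + 0))) - 1228) = 672*(33/((13/18)) - 1228) = 672*(33/(((1/18)*13)) - 1228) = 672*(33/(13/18) - 1228) = 672*(33*(18/13) - 1228) = 672*(594/13 - 1228) = 672*(-15370/13) = -10328640/13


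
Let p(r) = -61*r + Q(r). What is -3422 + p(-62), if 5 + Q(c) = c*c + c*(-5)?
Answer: 4509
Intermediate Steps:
Q(c) = -5 + c² - 5*c (Q(c) = -5 + (c*c + c*(-5)) = -5 + (c² - 5*c) = -5 + c² - 5*c)
p(r) = -5 + r² - 66*r (p(r) = -61*r + (-5 + r² - 5*r) = -5 + r² - 66*r)
-3422 + p(-62) = -3422 + (-5 + (-62)² - 66*(-62)) = -3422 + (-5 + 3844 + 4092) = -3422 + 7931 = 4509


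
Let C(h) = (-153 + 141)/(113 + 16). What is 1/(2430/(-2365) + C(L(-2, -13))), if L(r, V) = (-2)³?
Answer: -473/530 ≈ -0.89245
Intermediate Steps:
L(r, V) = -8
C(h) = -4/43 (C(h) = -12/129 = -12*1/129 = -4/43)
1/(2430/(-2365) + C(L(-2, -13))) = 1/(2430/(-2365) - 4/43) = 1/(2430*(-1/2365) - 4/43) = 1/(-486/473 - 4/43) = 1/(-530/473) = -473/530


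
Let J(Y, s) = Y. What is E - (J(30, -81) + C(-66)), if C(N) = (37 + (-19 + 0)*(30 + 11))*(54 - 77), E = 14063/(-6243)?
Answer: -106744391/6243 ≈ -17098.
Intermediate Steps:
E = -14063/6243 (E = 14063*(-1/6243) = -14063/6243 ≈ -2.2526)
C(N) = 17066 (C(N) = (37 - 19*41)*(-23) = (37 - 779)*(-23) = -742*(-23) = 17066)
E - (J(30, -81) + C(-66)) = -14063/6243 - (30 + 17066) = -14063/6243 - 1*17096 = -14063/6243 - 17096 = -106744391/6243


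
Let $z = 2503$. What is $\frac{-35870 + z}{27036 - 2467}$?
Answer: $- \frac{33367}{24569} \approx -1.3581$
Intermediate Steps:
$\frac{-35870 + z}{27036 - 2467} = \frac{-35870 + 2503}{27036 - 2467} = - \frac{33367}{24569}$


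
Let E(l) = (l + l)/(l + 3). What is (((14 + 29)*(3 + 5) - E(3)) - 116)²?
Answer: 51529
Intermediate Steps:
E(l) = 2*l/(3 + l) (E(l) = (2*l)/(3 + l) = 2*l/(3 + l))
(((14 + 29)*(3 + 5) - E(3)) - 116)² = (((14 + 29)*(3 + 5) - 2*3/(3 + 3)) - 116)² = ((43*8 - 2*3/6) - 116)² = ((344 - 2*3/6) - 116)² = ((344 - 1*1) - 116)² = ((344 - 1) - 116)² = (343 - 116)² = 227² = 51529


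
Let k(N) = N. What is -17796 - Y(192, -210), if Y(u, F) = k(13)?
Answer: -17809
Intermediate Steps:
Y(u, F) = 13
-17796 - Y(192, -210) = -17796 - 1*13 = -17796 - 13 = -17809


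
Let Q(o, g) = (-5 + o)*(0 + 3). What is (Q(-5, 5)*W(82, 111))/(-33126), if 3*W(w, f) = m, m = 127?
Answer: 635/16563 ≈ 0.038338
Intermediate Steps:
W(w, f) = 127/3 (W(w, f) = (⅓)*127 = 127/3)
Q(o, g) = -15 + 3*o (Q(o, g) = (-5 + o)*3 = -15 + 3*o)
(Q(-5, 5)*W(82, 111))/(-33126) = ((-15 + 3*(-5))*(127/3))/(-33126) = ((-15 - 15)*(127/3))*(-1/33126) = -30*127/3*(-1/33126) = -1270*(-1/33126) = 635/16563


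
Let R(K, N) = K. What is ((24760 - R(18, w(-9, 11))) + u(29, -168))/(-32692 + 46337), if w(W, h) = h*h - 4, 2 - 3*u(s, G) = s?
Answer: 24733/13645 ≈ 1.8126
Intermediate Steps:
u(s, G) = 2/3 - s/3
w(W, h) = -4 + h**2 (w(W, h) = h**2 - 4 = -4 + h**2)
((24760 - R(18, w(-9, 11))) + u(29, -168))/(-32692 + 46337) = ((24760 - 1*18) + (2/3 - 1/3*29))/(-32692 + 46337) = ((24760 - 18) + (2/3 - 29/3))/13645 = (24742 - 9)*(1/13645) = 24733*(1/13645) = 24733/13645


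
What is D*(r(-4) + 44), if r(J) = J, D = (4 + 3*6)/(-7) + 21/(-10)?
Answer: -1468/7 ≈ -209.71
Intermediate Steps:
D = -367/70 (D = (4 + 18)*(-⅐) + 21*(-⅒) = 22*(-⅐) - 21/10 = -22/7 - 21/10 = -367/70 ≈ -5.2429)
D*(r(-4) + 44) = -367*(-4 + 44)/70 = -367/70*40 = -1468/7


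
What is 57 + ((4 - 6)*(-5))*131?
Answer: 1367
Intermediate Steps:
57 + ((4 - 6)*(-5))*131 = 57 - 2*(-5)*131 = 57 + 10*131 = 57 + 1310 = 1367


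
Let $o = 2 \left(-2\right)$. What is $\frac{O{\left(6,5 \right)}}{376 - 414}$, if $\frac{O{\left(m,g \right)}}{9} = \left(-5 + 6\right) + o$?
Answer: $\frac{27}{38} \approx 0.71053$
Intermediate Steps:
$o = -4$
$O{\left(m,g \right)} = -27$ ($O{\left(m,g \right)} = 9 \left(\left(-5 + 6\right) - 4\right) = 9 \left(1 - 4\right) = 9 \left(-3\right) = -27$)
$\frac{O{\left(6,5 \right)}}{376 - 414} = \frac{1}{376 - 414} \left(-27\right) = \frac{1}{-38} \left(-27\right) = \left(- \frac{1}{38}\right) \left(-27\right) = \frac{27}{38}$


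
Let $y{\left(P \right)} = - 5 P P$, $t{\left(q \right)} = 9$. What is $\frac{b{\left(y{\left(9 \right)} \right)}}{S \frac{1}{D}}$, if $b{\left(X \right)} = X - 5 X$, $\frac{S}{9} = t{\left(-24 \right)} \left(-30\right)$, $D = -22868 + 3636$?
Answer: $\frac{38464}{3} \approx 12821.0$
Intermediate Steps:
$D = -19232$
$S = -2430$ ($S = 9 \cdot 9 \left(-30\right) = 9 \left(-270\right) = -2430$)
$y{\left(P \right)} = - 5 P^{2}$
$b{\left(X \right)} = - 4 X$
$\frac{b{\left(y{\left(9 \right)} \right)}}{S \frac{1}{D}} = \frac{\left(-4\right) \left(- 5 \cdot 9^{2}\right)}{\left(-2430\right) \frac{1}{-19232}} = \frac{\left(-4\right) \left(\left(-5\right) 81\right)}{\left(-2430\right) \left(- \frac{1}{19232}\right)} = \frac{\left(-4\right) \left(-405\right)}{\frac{1215}{9616}} = 1620 \cdot \frac{9616}{1215} = \frac{38464}{3}$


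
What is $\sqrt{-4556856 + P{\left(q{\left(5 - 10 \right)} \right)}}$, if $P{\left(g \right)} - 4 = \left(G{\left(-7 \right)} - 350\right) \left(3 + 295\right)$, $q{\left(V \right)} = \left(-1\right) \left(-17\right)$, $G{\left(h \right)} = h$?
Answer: $i \sqrt{4663238} \approx 2159.5 i$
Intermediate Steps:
$q{\left(V \right)} = 17$
$P{\left(g \right)} = -106382$ ($P{\left(g \right)} = 4 + \left(-7 - 350\right) \left(3 + 295\right) = 4 - 106386 = -106382$)
$\sqrt{-4556856 + P{\left(q{\left(5 - 10 \right)} \right)}} = \sqrt{-4556856 - 106382} = \sqrt{-4663238} = i \sqrt{4663238}$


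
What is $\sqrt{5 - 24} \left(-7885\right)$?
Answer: $- 7885 i \sqrt{19} \approx - 34370.0 i$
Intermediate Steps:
$\sqrt{5 - 24} \left(-7885\right) = \sqrt{-19} \left(-7885\right) = i \sqrt{19} \left(-7885\right) = - 7885 i \sqrt{19}$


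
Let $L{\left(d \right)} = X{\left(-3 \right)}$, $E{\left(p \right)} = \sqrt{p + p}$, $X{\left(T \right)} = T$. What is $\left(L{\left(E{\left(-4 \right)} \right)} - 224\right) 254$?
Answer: $-57658$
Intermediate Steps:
$E{\left(p \right)} = \sqrt{2} \sqrt{p}$ ($E{\left(p \right)} = \sqrt{2 p} = \sqrt{2} \sqrt{p}$)
$L{\left(d \right)} = -3$
$\left(L{\left(E{\left(-4 \right)} \right)} - 224\right) 254 = \left(-3 - 224\right) 254 = \left(-227\right) 254 = -57658$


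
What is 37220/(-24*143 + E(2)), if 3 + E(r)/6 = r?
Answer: -18610/1719 ≈ -10.826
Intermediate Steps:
E(r) = -18 + 6*r
37220/(-24*143 + E(2)) = 37220/(-24*143 + (-18 + 6*2)) = 37220/(-3432 + (-18 + 12)) = 37220/(-3432 - 6) = 37220/(-3438) = 37220*(-1/3438) = -18610/1719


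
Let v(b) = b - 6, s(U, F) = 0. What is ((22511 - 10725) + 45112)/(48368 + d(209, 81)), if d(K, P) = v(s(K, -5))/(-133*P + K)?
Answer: 300535236/255479779 ≈ 1.1764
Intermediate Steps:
v(b) = -6 + b
d(K, P) = -6/(K - 133*P) (d(K, P) = (-6 + 0)/(-133*P + K) = -6/(K - 133*P))
((22511 - 10725) + 45112)/(48368 + d(209, 81)) = ((22511 - 10725) + 45112)/(48368 - 6/(209 - 133*81)) = (11786 + 45112)/(48368 - 6/(209 - 10773)) = 56898/(48368 - 6/(-10564)) = 56898/(48368 - 6*(-1/10564)) = 56898/(48368 + 3/5282) = 56898/(255479779/5282) = 56898*(5282/255479779) = 300535236/255479779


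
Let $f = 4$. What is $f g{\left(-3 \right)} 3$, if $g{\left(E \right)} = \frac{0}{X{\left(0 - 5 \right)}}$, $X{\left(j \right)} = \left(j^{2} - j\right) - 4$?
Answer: $0$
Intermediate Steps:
$X{\left(j \right)} = -4 + j^{2} - j$
$g{\left(E \right)} = 0$ ($g{\left(E \right)} = \frac{0}{-4 + \left(0 - 5\right)^{2} - \left(0 - 5\right)} = \frac{0}{-4 + \left(-5\right)^{2} - -5} = \frac{0}{-4 + 25 + 5} = \frac{0}{26} = 0 \cdot \frac{1}{26} = 0$)
$f g{\left(-3 \right)} 3 = 4 \cdot 0 \cdot 3 = 0 \cdot 3 = 0$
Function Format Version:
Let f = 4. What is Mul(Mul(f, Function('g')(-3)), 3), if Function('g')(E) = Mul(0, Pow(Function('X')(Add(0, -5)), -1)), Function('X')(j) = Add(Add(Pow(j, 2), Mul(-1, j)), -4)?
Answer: 0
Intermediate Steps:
Function('X')(j) = Add(-4, Pow(j, 2), Mul(-1, j))
Function('g')(E) = 0 (Function('g')(E) = Mul(0, Pow(Add(-4, Pow(Add(0, -5), 2), Mul(-1, Add(0, -5))), -1)) = Mul(0, Pow(Add(-4, Pow(-5, 2), Mul(-1, -5)), -1)) = Mul(0, Pow(Add(-4, 25, 5), -1)) = Mul(0, Pow(26, -1)) = Mul(0, Rational(1, 26)) = 0)
Mul(Mul(f, Function('g')(-3)), 3) = Mul(Mul(4, 0), 3) = Mul(0, 3) = 0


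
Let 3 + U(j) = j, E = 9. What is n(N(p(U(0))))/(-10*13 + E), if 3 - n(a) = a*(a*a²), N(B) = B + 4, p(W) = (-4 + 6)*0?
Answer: 23/11 ≈ 2.0909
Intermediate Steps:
U(j) = -3 + j
p(W) = 0 (p(W) = 2*0 = 0)
N(B) = 4 + B
n(a) = 3 - a⁴ (n(a) = 3 - a*a*a² = 3 - a*a³ = 3 - a⁴)
n(N(p(U(0))))/(-10*13 + E) = (3 - (4 + 0)⁴)/(-10*13 + 9) = (3 - 1*4⁴)/(-130 + 9) = (3 - 1*256)/(-121) = (3 - 256)*(-1/121) = -253*(-1/121) = 23/11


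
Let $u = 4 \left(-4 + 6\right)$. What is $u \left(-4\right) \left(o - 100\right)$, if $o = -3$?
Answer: $3296$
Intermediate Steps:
$u = 8$ ($u = 4 \cdot 2 = 8$)
$u \left(-4\right) \left(o - 100\right) = 8 \left(-4\right) \left(-3 - 100\right) = \left(-32\right) \left(-103\right) = 3296$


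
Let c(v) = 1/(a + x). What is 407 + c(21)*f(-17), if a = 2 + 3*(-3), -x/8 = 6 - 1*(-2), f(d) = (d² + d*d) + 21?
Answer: 28298/71 ≈ 398.56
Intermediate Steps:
f(d) = 21 + 2*d² (f(d) = (d² + d²) + 21 = 2*d² + 21 = 21 + 2*d²)
x = -64 (x = -8*(6 - 1*(-2)) = -8*(6 + 2) = -8*8 = -64)
a = -7 (a = 2 - 9 = -7)
c(v) = -1/71 (c(v) = 1/(-7 - 64) = 1/(-71) = -1/71)
407 + c(21)*f(-17) = 407 - (21 + 2*(-17)²)/71 = 407 - (21 + 2*289)/71 = 407 - (21 + 578)/71 = 407 - 1/71*599 = 407 - 599/71 = 28298/71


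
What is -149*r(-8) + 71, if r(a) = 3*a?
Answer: 3647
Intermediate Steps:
-149*r(-8) + 71 = -447*(-8) + 71 = -149*(-24) + 71 = 3576 + 71 = 3647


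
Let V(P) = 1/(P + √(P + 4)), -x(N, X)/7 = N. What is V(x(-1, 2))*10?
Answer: 35/19 - 5*√11/19 ≈ 0.96931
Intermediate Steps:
x(N, X) = -7*N
V(P) = 1/(P + √(4 + P))
V(x(-1, 2))*10 = 10/(-7*(-1) + √(4 - 7*(-1))) = 10/(7 + √(4 + 7)) = 10/(7 + √11)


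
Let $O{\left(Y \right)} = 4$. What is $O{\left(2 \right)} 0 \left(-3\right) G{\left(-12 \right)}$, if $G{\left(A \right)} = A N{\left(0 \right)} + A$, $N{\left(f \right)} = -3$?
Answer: $0$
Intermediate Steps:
$G{\left(A \right)} = - 2 A$ ($G{\left(A \right)} = A \left(-3\right) + A = - 3 A + A = - 2 A$)
$O{\left(2 \right)} 0 \left(-3\right) G{\left(-12 \right)} = 4 \cdot 0 \left(-3\right) \left(\left(-2\right) \left(-12\right)\right) = 0 \left(-3\right) 24 = 0 \cdot 24 = 0$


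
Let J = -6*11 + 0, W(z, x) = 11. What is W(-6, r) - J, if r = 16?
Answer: 77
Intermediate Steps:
J = -66 (J = -66 + 0 = -66)
W(-6, r) - J = 11 - 1*(-66) = 11 + 66 = 77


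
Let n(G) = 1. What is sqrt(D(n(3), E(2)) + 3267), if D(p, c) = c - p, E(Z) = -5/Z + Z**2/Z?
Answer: sqrt(13062)/2 ≈ 57.145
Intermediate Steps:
E(Z) = Z - 5/Z (E(Z) = -5/Z + Z = Z - 5/Z)
sqrt(D(n(3), E(2)) + 3267) = sqrt(((2 - 5/2) - 1*1) + 3267) = sqrt(((2 - 5*1/2) - 1) + 3267) = sqrt(((2 - 5/2) - 1) + 3267) = sqrt((-1/2 - 1) + 3267) = sqrt(-3/2 + 3267) = sqrt(6531/2) = sqrt(13062)/2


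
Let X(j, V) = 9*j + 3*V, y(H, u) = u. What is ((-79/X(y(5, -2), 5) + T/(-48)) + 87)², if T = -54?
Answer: 7546009/576 ≈ 13101.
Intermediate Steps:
X(j, V) = 3*V + 9*j
((-79/X(y(5, -2), 5) + T/(-48)) + 87)² = ((-79/(3*5 + 9*(-2)) - 54/(-48)) + 87)² = ((-79/(15 - 18) - 54*(-1/48)) + 87)² = ((-79/(-3) + 9/8) + 87)² = ((-79*(-⅓) + 9/8) + 87)² = ((79/3 + 9/8) + 87)² = (659/24 + 87)² = (2747/24)² = 7546009/576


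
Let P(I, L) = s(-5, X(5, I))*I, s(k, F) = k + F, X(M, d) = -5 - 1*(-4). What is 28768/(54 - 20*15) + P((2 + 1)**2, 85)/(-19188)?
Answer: -373975/3198 ≈ -116.94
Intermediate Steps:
X(M, d) = -1 (X(M, d) = -5 + 4 = -1)
s(k, F) = F + k
P(I, L) = -6*I (P(I, L) = (-1 - 5)*I = -6*I)
28768/(54 - 20*15) + P((2 + 1)**2, 85)/(-19188) = 28768/(54 - 20*15) - 6*(2 + 1)**2/(-19188) = 28768/(54 - 300) - 6*3**2*(-1/19188) = 28768/(-246) - 6*9*(-1/19188) = 28768*(-1/246) - 54*(-1/19188) = -14384/123 + 3/1066 = -373975/3198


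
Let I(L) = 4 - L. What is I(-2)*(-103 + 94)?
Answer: -54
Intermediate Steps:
I(-2)*(-103 + 94) = (4 - 1*(-2))*(-103 + 94) = (4 + 2)*(-9) = 6*(-9) = -54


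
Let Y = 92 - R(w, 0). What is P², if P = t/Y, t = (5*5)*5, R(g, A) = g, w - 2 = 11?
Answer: 15625/6241 ≈ 2.5036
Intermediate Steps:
w = 13 (w = 2 + 11 = 13)
t = 125 (t = 25*5 = 125)
Y = 79 (Y = 92 - 1*13 = 92 - 13 = 79)
P = 125/79 ≈ 1.5823
P² = (125/79)² = 15625/6241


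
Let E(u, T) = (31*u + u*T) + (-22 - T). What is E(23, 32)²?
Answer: 1946025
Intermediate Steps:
E(u, T) = -22 - T + 31*u + T*u (E(u, T) = (31*u + T*u) + (-22 - T) = -22 - T + 31*u + T*u)
E(23, 32)² = (-22 - 1*32 + 31*23 + 32*23)² = (-22 - 32 + 713 + 736)² = 1395² = 1946025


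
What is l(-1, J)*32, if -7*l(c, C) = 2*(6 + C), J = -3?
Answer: -192/7 ≈ -27.429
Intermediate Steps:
l(c, C) = -12/7 - 2*C/7 (l(c, C) = -2*(6 + C)/7 = -(12 + 2*C)/7 = -12/7 - 2*C/7)
l(-1, J)*32 = (-12/7 - 2/7*(-3))*32 = (-12/7 + 6/7)*32 = -6/7*32 = -192/7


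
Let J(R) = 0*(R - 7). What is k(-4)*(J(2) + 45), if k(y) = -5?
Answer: -225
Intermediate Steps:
J(R) = 0 (J(R) = 0*(-7 + R) = 0)
k(-4)*(J(2) + 45) = -5*(0 + 45) = -5*45 = -225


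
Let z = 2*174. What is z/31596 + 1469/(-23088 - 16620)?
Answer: -2716345/104551164 ≈ -0.025981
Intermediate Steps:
z = 348
z/31596 + 1469/(-23088 - 16620) = 348/31596 + 1469/(-23088 - 16620) = 348*(1/31596) + 1469/(-39708) = 29/2633 + 1469*(-1/39708) = 29/2633 - 1469/39708 = -2716345/104551164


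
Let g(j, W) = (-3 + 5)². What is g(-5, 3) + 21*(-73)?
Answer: -1529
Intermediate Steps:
g(j, W) = 4 (g(j, W) = 2² = 4)
g(-5, 3) + 21*(-73) = 4 + 21*(-73) = 4 - 1533 = -1529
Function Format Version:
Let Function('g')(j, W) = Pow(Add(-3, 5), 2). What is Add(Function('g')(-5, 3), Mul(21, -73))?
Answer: -1529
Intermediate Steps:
Function('g')(j, W) = 4 (Function('g')(j, W) = Pow(2, 2) = 4)
Add(Function('g')(-5, 3), Mul(21, -73)) = Add(4, Mul(21, -73)) = Add(4, -1533) = -1529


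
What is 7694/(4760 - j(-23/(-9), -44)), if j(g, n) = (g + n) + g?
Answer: 34623/21595 ≈ 1.6033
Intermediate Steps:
j(g, n) = n + 2*g
7694/(4760 - j(-23/(-9), -44)) = 7694/(4760 - (-44 + 2*(-23/(-9)))) = 7694/(4760 - (-44 + 2*(-23*(-1/9)))) = 7694/(4760 - (-44 + 2*(23/9))) = 7694/(4760 - (-44 + 46/9)) = 7694/(4760 - 1*(-350/9)) = 7694/(4760 + 350/9) = 7694/(43190/9) = 7694*(9/43190) = 34623/21595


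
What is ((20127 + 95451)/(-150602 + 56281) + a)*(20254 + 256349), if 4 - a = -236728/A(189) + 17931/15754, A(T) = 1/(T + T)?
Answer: 36778800451809519481587/1485933034 ≈ 2.4751e+13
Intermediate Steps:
A(T) = 1/(2*T)
a = 1409718125821/15754 (a = 4 - (-236728/((½)/189) + 17931/15754) = 4 - (-236728/((½)*(1/189)) + 17931*(1/15754)) = 4 - (-236728/1/378 + 17931/15754) = 4 - (-236728*378 + 17931/15754) = 4 - (-89483184 + 17931/15754) = 4 - 1*(-1409718062805/15754) = 4 + 1409718062805/15754 = 1409718125821/15754 ≈ 8.9483e+7)
((20127 + 95451)/(-150602 + 56281) + a)*(20254 + 256349) = ((20127 + 95451)/(-150602 + 56281) + 1409718125821/15754)*(20254 + 256349) = (115578/(-94321) + 1409718125821/15754)*276603 = (115578*(-1/94321) + 1409718125821/15754)*276603 = (-115578/94321 + 1409718125821/15754)*276603 = (132966021524746729/1485933034)*276603 = 36778800451809519481587/1485933034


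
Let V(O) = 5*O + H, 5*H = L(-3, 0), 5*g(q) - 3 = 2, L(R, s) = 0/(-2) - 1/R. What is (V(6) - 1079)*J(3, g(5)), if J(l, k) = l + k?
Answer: -62936/15 ≈ -4195.7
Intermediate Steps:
L(R, s) = -1/R (L(R, s) = 0*(-½) - 1/R = 0 - 1/R = -1/R)
g(q) = 1 (g(q) = ⅗ + (⅕)*2 = ⅗ + ⅖ = 1)
H = 1/15 (H = (-1/(-3))/5 = (-1*(-⅓))/5 = (⅕)*(⅓) = 1/15 ≈ 0.066667)
J(l, k) = k + l
V(O) = 1/15 + 5*O (V(O) = 5*O + 1/15 = 1/15 + 5*O)
(V(6) - 1079)*J(3, g(5)) = ((1/15 + 5*6) - 1079)*(1 + 3) = ((1/15 + 30) - 1079)*4 = (451/15 - 1079)*4 = -15734/15*4 = -62936/15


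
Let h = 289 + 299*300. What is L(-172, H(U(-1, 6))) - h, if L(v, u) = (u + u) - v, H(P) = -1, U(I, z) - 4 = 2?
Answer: -89819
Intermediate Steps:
U(I, z) = 6 (U(I, z) = 4 + 2 = 6)
L(v, u) = -v + 2*u (L(v, u) = 2*u - v = -v + 2*u)
h = 89989 (h = 289 + 89700 = 89989)
L(-172, H(U(-1, 6))) - h = (-1*(-172) + 2*(-1)) - 1*89989 = (172 - 2) - 89989 = 170 - 89989 = -89819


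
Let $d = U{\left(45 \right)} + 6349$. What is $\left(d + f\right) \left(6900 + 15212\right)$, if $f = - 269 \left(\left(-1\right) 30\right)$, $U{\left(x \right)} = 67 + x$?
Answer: $321309472$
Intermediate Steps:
$d = 6461$ ($d = \left(67 + 45\right) + 6349 = 112 + 6349 = 6461$)
$f = 8070$ ($f = \left(-269\right) \left(-30\right) = 8070$)
$\left(d + f\right) \left(6900 + 15212\right) = \left(6461 + 8070\right) \left(6900 + 15212\right) = 14531 \cdot 22112 = 321309472$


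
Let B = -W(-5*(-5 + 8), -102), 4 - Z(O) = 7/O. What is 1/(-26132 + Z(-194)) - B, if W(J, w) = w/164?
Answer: -258525983/415643650 ≈ -0.62199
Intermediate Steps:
Z(O) = 4 - 7/O
W(J, w) = w/164 (W(J, w) = w*(1/164) = w/164)
B = 51/82 (B = -(-102)/164 = -1*(-51/82) = 51/82 ≈ 0.62195)
1/(-26132 + Z(-194)) - B = 1/(-26132 + (4 - 7/(-194))) - 1*51/82 = 1/(-26132 + (4 - 7*(-1/194))) - 51/82 = 1/(-26132 + (4 + 7/194)) - 51/82 = 1/(-26132 + 783/194) - 51/82 = 1/(-5068825/194) - 51/82 = -194/5068825 - 51/82 = -258525983/415643650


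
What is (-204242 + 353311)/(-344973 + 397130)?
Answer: 149069/52157 ≈ 2.8581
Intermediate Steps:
(-204242 + 353311)/(-344973 + 397130) = 149069/52157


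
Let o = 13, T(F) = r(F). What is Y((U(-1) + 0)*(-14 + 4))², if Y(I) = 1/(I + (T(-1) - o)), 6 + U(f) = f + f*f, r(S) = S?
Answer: 1/2116 ≈ 0.00047259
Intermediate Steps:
T(F) = F
U(f) = -6 + f + f² (U(f) = -6 + (f + f*f) = -6 + (f + f²) = -6 + f + f²)
Y(I) = 1/(-14 + I) (Y(I) = 1/(I + (-1 - 1*13)) = 1/(I + (-1 - 13)) = 1/(I - 14) = 1/(-14 + I))
Y((U(-1) + 0)*(-14 + 4))² = (1/(-14 + ((-6 - 1 + (-1)²) + 0)*(-14 + 4)))² = (1/(-14 + ((-6 - 1 + 1) + 0)*(-10)))² = (1/(-14 + (-6 + 0)*(-10)))² = (1/(-14 - 6*(-10)))² = (1/(-14 + 60))² = (1/46)² = 1/2116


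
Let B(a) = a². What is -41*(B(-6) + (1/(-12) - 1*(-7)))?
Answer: -21115/12 ≈ -1759.6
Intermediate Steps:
-41*(B(-6) + (1/(-12) - 1*(-7))) = -41*((-6)² + (1/(-12) - 1*(-7))) = -41*(36 + (-1/12 + 7)) = -41*(36 + 83/12) = -41*515/12 = -21115/12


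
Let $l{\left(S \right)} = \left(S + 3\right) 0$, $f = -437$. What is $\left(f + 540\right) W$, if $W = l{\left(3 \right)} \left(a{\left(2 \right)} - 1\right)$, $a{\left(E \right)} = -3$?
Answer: $0$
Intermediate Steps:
$l{\left(S \right)} = 0$ ($l{\left(S \right)} = \left(3 + S\right) 0 = 0$)
$W = 0$ ($W = 0 \left(-3 - 1\right) = 0 \left(-4\right) = 0$)
$\left(f + 540\right) W = \left(-437 + 540\right) 0 = 103 \cdot 0 = 0$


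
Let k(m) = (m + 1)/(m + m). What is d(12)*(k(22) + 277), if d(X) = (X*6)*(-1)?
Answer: -219798/11 ≈ -19982.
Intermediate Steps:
d(X) = -6*X (d(X) = (6*X)*(-1) = -6*X)
k(m) = (1 + m)/(2*m) (k(m) = (1 + m)/((2*m)) = (1 + m)*(1/(2*m)) = (1 + m)/(2*m))
d(12)*(k(22) + 277) = (-6*12)*((1/2)*(1 + 22)/22 + 277) = -72*((1/2)*(1/22)*23 + 277) = -72*(23/44 + 277) = -72*12211/44 = -219798/11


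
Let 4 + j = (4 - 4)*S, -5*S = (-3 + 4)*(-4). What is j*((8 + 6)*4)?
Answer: -224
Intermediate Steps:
S = 4/5 (S = -(-3 + 4)*(-4)/5 = -(-4)/5 = -1/5*(-4) = 4/5 ≈ 0.80000)
j = -4 (j = -4 + (4 - 4)*(4/5) = -4 + 0*(4/5) = -4 + 0 = -4)
j*((8 + 6)*4) = -4*(8 + 6)*4 = -56*4 = -4*56 = -224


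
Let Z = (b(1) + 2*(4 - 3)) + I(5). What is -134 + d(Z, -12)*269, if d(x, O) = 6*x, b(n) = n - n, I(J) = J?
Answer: 11164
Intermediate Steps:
b(n) = 0
Z = 7 (Z = (0 + 2*(4 - 3)) + 5 = (0 + 2*1) + 5 = (0 + 2) + 5 = 2 + 5 = 7)
-134 + d(Z, -12)*269 = -134 + (6*7)*269 = -134 + 42*269 = -134 + 11298 = 11164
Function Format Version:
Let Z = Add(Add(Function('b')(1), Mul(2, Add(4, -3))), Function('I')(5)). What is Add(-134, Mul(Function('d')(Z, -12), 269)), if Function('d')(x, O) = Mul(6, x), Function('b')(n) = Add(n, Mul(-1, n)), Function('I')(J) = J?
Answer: 11164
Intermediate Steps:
Function('b')(n) = 0
Z = 7 (Z = Add(Add(0, Mul(2, Add(4, -3))), 5) = Add(Add(0, Mul(2, 1)), 5) = Add(Add(0, 2), 5) = Add(2, 5) = 7)
Add(-134, Mul(Function('d')(Z, -12), 269)) = Add(-134, Mul(Mul(6, 7), 269)) = Add(-134, Mul(42, 269)) = Add(-134, 11298) = 11164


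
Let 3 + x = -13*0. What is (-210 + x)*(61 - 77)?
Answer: 3408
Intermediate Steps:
x = -3 (x = -3 - 13*0 = -3 + 0 = -3)
(-210 + x)*(61 - 77) = (-210 - 3)*(61 - 77) = -213*(-16) = 3408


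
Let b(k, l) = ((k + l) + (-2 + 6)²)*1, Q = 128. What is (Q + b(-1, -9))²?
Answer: 17956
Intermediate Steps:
b(k, l) = 16 + k + l (b(k, l) = ((k + l) + 4²)*1 = ((k + l) + 16)*1 = (16 + k + l)*1 = 16 + k + l)
(Q + b(-1, -9))² = (128 + (16 - 1 - 9))² = (128 + 6)² = 134² = 17956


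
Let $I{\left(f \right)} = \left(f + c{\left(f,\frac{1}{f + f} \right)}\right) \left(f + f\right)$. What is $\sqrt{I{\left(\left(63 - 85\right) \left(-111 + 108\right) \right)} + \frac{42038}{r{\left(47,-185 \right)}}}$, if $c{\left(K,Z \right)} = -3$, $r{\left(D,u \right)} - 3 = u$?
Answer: $\frac{\sqrt{66952067}}{91} \approx 89.917$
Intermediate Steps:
$r{\left(D,u \right)} = 3 + u$
$I{\left(f \right)} = 2 f \left(-3 + f\right)$ ($I{\left(f \right)} = \left(f - 3\right) \left(f + f\right) = \left(-3 + f\right) 2 f = 2 f \left(-3 + f\right)$)
$\sqrt{I{\left(\left(63 - 85\right) \left(-111 + 108\right) \right)} + \frac{42038}{r{\left(47,-185 \right)}}} = \sqrt{2 \left(63 - 85\right) \left(-111 + 108\right) \left(-3 + \left(63 - 85\right) \left(-111 + 108\right)\right) + \frac{42038}{3 - 185}} = \sqrt{2 \left(\left(-22\right) \left(-3\right)\right) \left(-3 - -66\right) + \frac{42038}{-182}} = \sqrt{2 \cdot 66 \left(-3 + 66\right) + 42038 \left(- \frac{1}{182}\right)} = \sqrt{2 \cdot 66 \cdot 63 - \frac{21019}{91}} = \sqrt{8316 - \frac{21019}{91}} = \sqrt{\frac{735737}{91}} = \frac{\sqrt{66952067}}{91}$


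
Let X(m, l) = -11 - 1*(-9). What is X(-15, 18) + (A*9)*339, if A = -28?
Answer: -85430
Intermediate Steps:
X(m, l) = -2 (X(m, l) = -11 + 9 = -2)
X(-15, 18) + (A*9)*339 = -2 - 28*9*339 = -2 - 252*339 = -2 - 85428 = -85430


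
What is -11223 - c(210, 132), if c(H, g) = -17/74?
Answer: -830485/74 ≈ -11223.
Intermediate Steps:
c(H, g) = -17/74 (c(H, g) = -17*1/74 = -17/74)
-11223 - c(210, 132) = -11223 - 1*(-17/74) = -11223 + 17/74 = -830485/74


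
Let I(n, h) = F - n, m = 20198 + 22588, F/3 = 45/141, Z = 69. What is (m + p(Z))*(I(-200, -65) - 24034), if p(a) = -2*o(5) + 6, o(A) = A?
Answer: -47922385646/47 ≈ -1.0196e+9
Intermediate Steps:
F = 45/47 (F = 3*(45/141) = 3*(45*(1/141)) = 3*(15/47) = 45/47 ≈ 0.95745)
m = 42786
I(n, h) = 45/47 - n
p(a) = -4 (p(a) = -2*5 + 6 = -10 + 6 = -4)
(m + p(Z))*(I(-200, -65) - 24034) = (42786 - 4)*((45/47 - 1*(-200)) - 24034) = 42782*((45/47 + 200) - 24034) = 42782*(9445/47 - 24034) = 42782*(-1120153/47) = -47922385646/47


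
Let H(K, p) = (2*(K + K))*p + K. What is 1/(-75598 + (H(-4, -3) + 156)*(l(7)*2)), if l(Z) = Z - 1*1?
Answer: -1/73198 ≈ -1.3662e-5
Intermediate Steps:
l(Z) = -1 + Z (l(Z) = Z - 1 = -1 + Z)
H(K, p) = K + 4*K*p (H(K, p) = (2*(2*K))*p + K = (4*K)*p + K = 4*K*p + K = K + 4*K*p)
1/(-75598 + (H(-4, -3) + 156)*(l(7)*2)) = 1/(-75598 + (-4*(1 + 4*(-3)) + 156)*((-1 + 7)*2)) = 1/(-75598 + (-4*(1 - 12) + 156)*(6*2)) = 1/(-75598 + (-4*(-11) + 156)*12) = 1/(-75598 + (44 + 156)*12) = 1/(-75598 + 200*12) = 1/(-75598 + 2400) = 1/(-73198) = -1/73198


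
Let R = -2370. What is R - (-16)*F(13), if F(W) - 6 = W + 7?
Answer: -1954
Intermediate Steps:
F(W) = 13 + W (F(W) = 6 + (W + 7) = 6 + (7 + W) = 13 + W)
R - (-16)*F(13) = -2370 - (-16)*(13 + 13) = -2370 - (-16)*26 = -2370 - 1*(-416) = -2370 + 416 = -1954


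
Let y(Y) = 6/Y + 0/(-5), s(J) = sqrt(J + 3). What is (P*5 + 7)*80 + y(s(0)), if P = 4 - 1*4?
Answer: 560 + 2*sqrt(3) ≈ 563.46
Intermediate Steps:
P = 0 (P = 4 - 4 = 0)
s(J) = sqrt(3 + J)
y(Y) = 6/Y (y(Y) = 6/Y + 0*(-1/5) = 6/Y + 0 = 6/Y)
(P*5 + 7)*80 + y(s(0)) = (0*5 + 7)*80 + 6/(sqrt(3 + 0)) = (0 + 7)*80 + 6/(sqrt(3)) = 7*80 + 6*(sqrt(3)/3) = 560 + 2*sqrt(3)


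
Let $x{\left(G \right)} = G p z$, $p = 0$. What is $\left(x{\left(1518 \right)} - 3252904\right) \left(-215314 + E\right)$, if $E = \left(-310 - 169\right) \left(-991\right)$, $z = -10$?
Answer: $-843721975000$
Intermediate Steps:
$x{\left(G \right)} = 0$ ($x{\left(G \right)} = G 0 \left(-10\right) = 0 \left(-10\right) = 0$)
$E = 474689$ ($E = \left(-479\right) \left(-991\right) = 474689$)
$\left(x{\left(1518 \right)} - 3252904\right) \left(-215314 + E\right) = \left(0 - 3252904\right) \left(-215314 + 474689\right) = \left(-3252904\right) 259375 = -843721975000$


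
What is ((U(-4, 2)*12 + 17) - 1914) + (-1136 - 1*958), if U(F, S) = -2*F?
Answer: -3895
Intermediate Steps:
((U(-4, 2)*12 + 17) - 1914) + (-1136 - 1*958) = ((-2*(-4)*12 + 17) - 1914) + (-1136 - 1*958) = ((8*12 + 17) - 1914) + (-1136 - 958) = ((96 + 17) - 1914) - 2094 = (113 - 1914) - 2094 = -1801 - 2094 = -3895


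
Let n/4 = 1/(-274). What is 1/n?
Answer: -137/2 ≈ -68.500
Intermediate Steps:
n = -2/137 (n = 4/(-274) = 4*(-1/274) = -2/137 ≈ -0.014599)
1/n = 1/(-2/137) = -137/2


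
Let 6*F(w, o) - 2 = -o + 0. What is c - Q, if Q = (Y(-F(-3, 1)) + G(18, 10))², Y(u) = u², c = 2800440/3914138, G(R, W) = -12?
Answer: -361732409389/2536361424 ≈ -142.62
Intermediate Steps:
c = 1400220/1957069 (c = 2800440*(1/3914138) = 1400220/1957069 ≈ 0.71547)
F(w, o) = ⅓ - o/6 (F(w, o) = ⅓ + (-o + 0)/6 = ⅓ + (-o)/6 = ⅓ - o/6)
Q = 185761/1296 (Q = ((-(⅓ - ⅙*1))² - 12)² = ((-(⅓ - ⅙))² - 12)² = ((-1*⅙)² - 12)² = ((-⅙)² - 12)² = (1/36 - 12)² = (-431/36)² = 185761/1296 ≈ 143.33)
c - Q = 1400220/1957069 - 1*185761/1296 = 1400220/1957069 - 185761/1296 = -361732409389/2536361424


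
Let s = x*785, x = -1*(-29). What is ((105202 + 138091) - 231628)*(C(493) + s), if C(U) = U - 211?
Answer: 268843255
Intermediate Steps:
x = 29
s = 22765 (s = 29*785 = 22765)
C(U) = -211 + U
((105202 + 138091) - 231628)*(C(493) + s) = ((105202 + 138091) - 231628)*((-211 + 493) + 22765) = (243293 - 231628)*(282 + 22765) = 11665*23047 = 268843255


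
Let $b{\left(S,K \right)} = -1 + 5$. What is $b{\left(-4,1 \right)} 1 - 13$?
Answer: $-9$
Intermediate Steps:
$b{\left(S,K \right)} = 4$
$b{\left(-4,1 \right)} 1 - 13 = 4 \cdot 1 - 13 = 4 - 13 = -9$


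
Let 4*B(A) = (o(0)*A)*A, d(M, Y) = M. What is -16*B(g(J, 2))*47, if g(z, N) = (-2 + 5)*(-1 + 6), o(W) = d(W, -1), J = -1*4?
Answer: 0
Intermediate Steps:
J = -4
o(W) = W
g(z, N) = 15 (g(z, N) = 3*5 = 15)
B(A) = 0 (B(A) = ((0*A)*A)/4 = (0*A)/4 = (1/4)*0 = 0)
-16*B(g(J, 2))*47 = -16*0*47 = 0*47 = 0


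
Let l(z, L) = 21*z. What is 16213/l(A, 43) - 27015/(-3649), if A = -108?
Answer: 2108783/8275932 ≈ 0.25481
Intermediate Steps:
16213/l(A, 43) - 27015/(-3649) = 16213/((21*(-108))) - 27015/(-3649) = 16213/(-2268) - 27015*(-1/3649) = 16213*(-1/2268) + 27015/3649 = -16213/2268 + 27015/3649 = 2108783/8275932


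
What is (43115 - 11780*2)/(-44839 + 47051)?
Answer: 19555/2212 ≈ 8.8404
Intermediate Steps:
(43115 - 11780*2)/(-44839 + 47051) = (43115 - 23560)/2212 = 19555*(1/2212) = 19555/2212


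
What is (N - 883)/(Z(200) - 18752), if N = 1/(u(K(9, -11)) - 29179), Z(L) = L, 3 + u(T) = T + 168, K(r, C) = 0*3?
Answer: 25619363/538267728 ≈ 0.047596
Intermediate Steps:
K(r, C) = 0
u(T) = 165 + T (u(T) = -3 + (T + 168) = -3 + (168 + T) = 165 + T)
N = -1/29014 (N = 1/((165 + 0) - 29179) = 1/(165 - 29179) = 1/(-29014) = -1/29014 ≈ -3.4466e-5)
(N - 883)/(Z(200) - 18752) = (-1/29014 - 883)/(200 - 18752) = -25619363/29014/(-18552) = -25619363/29014*(-1/18552) = 25619363/538267728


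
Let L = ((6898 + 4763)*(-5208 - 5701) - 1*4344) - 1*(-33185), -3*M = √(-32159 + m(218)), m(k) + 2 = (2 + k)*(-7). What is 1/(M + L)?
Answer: -17084016/2172762375568631 + 3*I*√33701/145575079163098277 ≈ -7.8628e-9 + 3.7832e-15*I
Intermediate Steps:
m(k) = -16 - 7*k (m(k) = -2 + (2 + k)*(-7) = -2 + (-14 - 7*k) = -16 - 7*k)
M = -I*√33701/3 (M = -√(-32159 + (-16 - 7*218))/3 = -√(-32159 + (-16 - 1526))/3 = -√(-32159 - 1542)/3 = -I*√33701/3 ≈ -61.193*I)
L = -127181008 (L = (11661*(-10909) - 4344) + 33185 = (-127209849 - 4344) + 33185 = -127214193 + 33185 = -127181008)
1/(M + L) = 1/(-I*√33701/3 - 127181008) = 1/(-127181008 - I*√33701/3)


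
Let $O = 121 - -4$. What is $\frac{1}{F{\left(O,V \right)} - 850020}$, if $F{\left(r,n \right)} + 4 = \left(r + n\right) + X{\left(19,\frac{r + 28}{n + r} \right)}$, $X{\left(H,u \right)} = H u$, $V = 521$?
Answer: $- \frac{2}{1698747} \approx -1.1773 \cdot 10^{-6}$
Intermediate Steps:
$O = 125$ ($O = 121 + 4 = 125$)
$F{\left(r,n \right)} = -4 + n + r + \frac{19 \left(28 + r\right)}{n + r}$ ($F{\left(r,n \right)} = -4 + \left(\left(r + n\right) + 19 \frac{r + 28}{n + r}\right) = -4 + \left(\left(n + r\right) + 19 \frac{28 + r}{n + r}\right) = -4 + \left(\left(n + r\right) + \frac{19 \left(28 + r\right)}{n + r}\right) = -4 + \left(n + r + \frac{19 \left(28 + r\right)}{n + r}\right) = -4 + n + r + \frac{19 \left(28 + r\right)}{n + r}$)
$\frac{1}{F{\left(O,V \right)} - 850020} = \frac{1}{\frac{532 + 19 \cdot 125 + \left(521 + 125\right) \left(-4 + 521 + 125\right)}{521 + 125} - 850020} = \frac{1}{\frac{532 + 2375 + 646 \cdot 642}{646} - 850020} = \frac{1}{\frac{532 + 2375 + 414732}{646} - 850020} = \frac{1}{\frac{1}{646} \cdot 417639 - 850020} = \frac{1}{\frac{1293}{2} - 850020} = \frac{1}{- \frac{1698747}{2}} = - \frac{2}{1698747}$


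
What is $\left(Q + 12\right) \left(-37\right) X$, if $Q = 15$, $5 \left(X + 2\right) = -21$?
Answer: $\frac{30969}{5} \approx 6193.8$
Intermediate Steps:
$X = - \frac{31}{5}$ ($X = -2 + \frac{1}{5} \left(-21\right) = -2 - \frac{21}{5} = - \frac{31}{5} \approx -6.2$)
$\left(Q + 12\right) \left(-37\right) X = \left(15 + 12\right) \left(-37\right) \left(- \frac{31}{5}\right) = 27 \left(-37\right) \left(- \frac{31}{5}\right) = \left(-999\right) \left(- \frac{31}{5}\right) = \frac{30969}{5}$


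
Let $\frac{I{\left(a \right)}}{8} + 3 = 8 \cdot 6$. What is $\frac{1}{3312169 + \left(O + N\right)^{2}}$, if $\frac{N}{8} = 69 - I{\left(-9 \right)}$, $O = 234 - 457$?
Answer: $\frac{1}{9819770} \approx 1.0184 \cdot 10^{-7}$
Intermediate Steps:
$I{\left(a \right)} = 360$ ($I{\left(a \right)} = -24 + 8 \cdot 8 \cdot 6 = -24 + 8 \cdot 48 = -24 + 384 = 360$)
$O = -223$ ($O = 234 - 457 = -223$)
$N = -2328$ ($N = 8 \left(69 - 360\right) = 8 \left(-291\right) = -2328$)
$\frac{1}{3312169 + \left(O + N\right)^{2}} = \frac{1}{3312169 + \left(-223 - 2328\right)^{2}} = \frac{1}{3312169 + \left(-2551\right)^{2}} = \frac{1}{3312169 + 6507601} = \frac{1}{9819770}$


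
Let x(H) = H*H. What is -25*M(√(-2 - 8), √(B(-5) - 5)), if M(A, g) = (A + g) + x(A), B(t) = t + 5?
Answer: 250 - 25*I*√5 - 25*I*√10 ≈ 250.0 - 134.96*I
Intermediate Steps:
B(t) = 5 + t
x(H) = H²
M(A, g) = A + g + A² (M(A, g) = (A + g) + A² = A + g + A²)
-25*M(√(-2 - 8), √(B(-5) - 5)) = -25*(√(-2 - 8) + √((5 - 5) - 5) + (√(-2 - 8))²) = -25*(√(-10) + √(0 - 5) + (√(-10))²) = -25*(I*√10 + √(-5) + (I*√10)²) = -25*(I*√10 + I*√5 - 10) = -25*(-10 + I*√5 + I*√10) = 250 - 25*I*√5 - 25*I*√10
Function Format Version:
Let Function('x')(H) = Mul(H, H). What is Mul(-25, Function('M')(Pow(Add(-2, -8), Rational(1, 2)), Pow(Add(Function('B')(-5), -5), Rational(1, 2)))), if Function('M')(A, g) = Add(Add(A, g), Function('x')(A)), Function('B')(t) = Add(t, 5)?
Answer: Add(250, Mul(-25, I, Pow(5, Rational(1, 2))), Mul(-25, I, Pow(10, Rational(1, 2)))) ≈ Add(250.00, Mul(-134.96, I))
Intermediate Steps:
Function('B')(t) = Add(5, t)
Function('x')(H) = Pow(H, 2)
Function('M')(A, g) = Add(A, g, Pow(A, 2)) (Function('M')(A, g) = Add(Add(A, g), Pow(A, 2)) = Add(A, g, Pow(A, 2)))
Mul(-25, Function('M')(Pow(Add(-2, -8), Rational(1, 2)), Pow(Add(Function('B')(-5), -5), Rational(1, 2)))) = Mul(-25, Add(Pow(Add(-2, -8), Rational(1, 2)), Pow(Add(Add(5, -5), -5), Rational(1, 2)), Pow(Pow(Add(-2, -8), Rational(1, 2)), 2))) = Mul(-25, Add(Pow(-10, Rational(1, 2)), Pow(Add(0, -5), Rational(1, 2)), Pow(Pow(-10, Rational(1, 2)), 2))) = Mul(-25, Add(Mul(I, Pow(10, Rational(1, 2))), Pow(-5, Rational(1, 2)), Pow(Mul(I, Pow(10, Rational(1, 2))), 2))) = Mul(-25, Add(Mul(I, Pow(10, Rational(1, 2))), Mul(I, Pow(5, Rational(1, 2))), -10)) = Mul(-25, Add(-10, Mul(I, Pow(5, Rational(1, 2))), Mul(I, Pow(10, Rational(1, 2))))) = Add(250, Mul(-25, I, Pow(5, Rational(1, 2))), Mul(-25, I, Pow(10, Rational(1, 2))))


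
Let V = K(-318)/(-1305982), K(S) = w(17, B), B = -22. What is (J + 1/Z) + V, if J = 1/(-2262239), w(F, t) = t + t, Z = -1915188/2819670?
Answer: -694197277210959439/471526214382787102 ≈ -1.4722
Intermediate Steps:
Z = -319198/469945 (Z = -1915188*1/2819670 = -319198/469945 ≈ -0.67922)
w(F, t) = 2*t
K(S) = -44 (K(S) = 2*(-22) = -44)
J = -1/2262239 ≈ -4.4204e-7
V = 22/652991 (V = -44/(-1305982) = -44*(-1/1305982) = 22/652991 ≈ 3.3691e-5)
(J + 1/Z) + V = (-1/2262239 + 1/(-319198/469945)) + 22/652991 = (-1/2262239 - 469945/319198) + 22/652991 = -1063128226053/722102164322 + 22/652991 = -694197277210959439/471526214382787102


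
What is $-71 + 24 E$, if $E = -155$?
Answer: $-3791$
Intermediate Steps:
$-71 + 24 E = -71 + 24 \left(-155\right) = -71 - 3720 = -3791$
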